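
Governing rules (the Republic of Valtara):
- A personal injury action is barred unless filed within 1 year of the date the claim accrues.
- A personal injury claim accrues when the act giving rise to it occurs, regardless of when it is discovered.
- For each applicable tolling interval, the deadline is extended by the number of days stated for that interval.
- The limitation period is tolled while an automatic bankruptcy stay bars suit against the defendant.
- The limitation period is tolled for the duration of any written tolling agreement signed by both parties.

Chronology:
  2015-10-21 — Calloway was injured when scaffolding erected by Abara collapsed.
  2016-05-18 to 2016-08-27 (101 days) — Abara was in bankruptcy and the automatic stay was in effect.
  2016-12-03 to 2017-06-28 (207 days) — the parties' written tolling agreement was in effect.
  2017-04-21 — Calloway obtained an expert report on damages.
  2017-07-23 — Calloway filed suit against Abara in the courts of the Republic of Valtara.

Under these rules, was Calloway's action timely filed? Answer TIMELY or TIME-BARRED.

The limitation period began to run on 2015-10-21.
1 year from 2015-10-21 is 2016-10-21.
The period was tolled for 101 days by the automatic bankruptcy stay (2016-05-18 to 2016-08-27), pushing the deadline to 2017-01-30.
Because the written tolling agreement ran from 2016-12-03 to 2017-06-28, the deadline is extended by 207 days to 2017-08-25.
None of the other events listed affects the running of the period under the stated rules.
Filing on 2017-07-23 beat the 2017-08-25 deadline — the action is timely.

TIMELY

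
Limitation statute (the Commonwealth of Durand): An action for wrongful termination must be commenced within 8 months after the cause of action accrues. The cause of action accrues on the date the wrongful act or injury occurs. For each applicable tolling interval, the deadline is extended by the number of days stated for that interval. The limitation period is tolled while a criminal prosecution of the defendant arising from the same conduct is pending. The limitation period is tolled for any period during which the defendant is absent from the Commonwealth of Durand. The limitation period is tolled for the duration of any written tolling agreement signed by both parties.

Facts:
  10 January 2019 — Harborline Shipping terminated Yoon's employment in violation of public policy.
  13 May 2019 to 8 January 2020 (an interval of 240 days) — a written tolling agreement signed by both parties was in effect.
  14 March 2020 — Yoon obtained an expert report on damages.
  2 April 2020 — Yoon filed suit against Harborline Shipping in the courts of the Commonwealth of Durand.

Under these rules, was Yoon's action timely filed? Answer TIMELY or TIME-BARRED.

TIMELY

The limitation period began to run on 10 January 2019.
The untolled deadline — 8 months after 10 January 2019 — is 10 September 2019.
The written tolling agreement from 13 May 2019 to 8 January 2020 tolled the period for 240 days, extending the deadline to 7 May 2020.
None of the other events listed affects the running of the period under the stated rules.
The 2 April 2020 filing precedes the 7 May 2020 deadline; the claim is timely.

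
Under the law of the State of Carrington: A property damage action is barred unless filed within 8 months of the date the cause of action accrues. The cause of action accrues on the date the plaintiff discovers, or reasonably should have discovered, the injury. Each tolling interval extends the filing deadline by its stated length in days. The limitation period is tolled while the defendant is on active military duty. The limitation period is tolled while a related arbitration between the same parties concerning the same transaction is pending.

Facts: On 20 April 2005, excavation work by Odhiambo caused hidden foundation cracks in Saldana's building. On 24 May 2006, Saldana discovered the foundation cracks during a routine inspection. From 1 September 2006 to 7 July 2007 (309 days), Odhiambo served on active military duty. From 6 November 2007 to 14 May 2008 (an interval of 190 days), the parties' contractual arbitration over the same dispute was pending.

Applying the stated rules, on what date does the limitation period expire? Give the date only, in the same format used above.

Accrual is tied to discovery, so the period began on 24 May 2006 rather than on 20 April 2005 when the act occurred.
8 months from 24 May 2006 is 24 January 2007.
Because the defendant's active military service ran from 1 September 2006 to 7 July 2007, the deadline is extended by 309 days to 29 November 2007.
The pending related arbitration from 6 November 2007 to 14 May 2008 tolled the period for 190 days, extending the deadline to 6 June 2008.

6 June 2008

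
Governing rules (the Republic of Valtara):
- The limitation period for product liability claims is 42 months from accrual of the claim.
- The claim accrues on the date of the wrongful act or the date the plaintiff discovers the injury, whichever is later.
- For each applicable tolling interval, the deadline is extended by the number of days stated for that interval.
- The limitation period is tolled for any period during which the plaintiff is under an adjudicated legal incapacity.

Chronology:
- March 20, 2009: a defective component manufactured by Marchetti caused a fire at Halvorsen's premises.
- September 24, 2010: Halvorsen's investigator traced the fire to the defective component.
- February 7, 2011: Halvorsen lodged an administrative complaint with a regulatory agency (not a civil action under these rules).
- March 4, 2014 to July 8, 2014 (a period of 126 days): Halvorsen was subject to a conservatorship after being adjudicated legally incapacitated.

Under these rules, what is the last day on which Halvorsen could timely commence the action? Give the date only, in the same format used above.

Taking the later of the act (March 20, 2009) and discovery (September 24, 2010), the claim accrued on September 24, 2010.
42 months from September 24, 2010 is March 24, 2014.
Because the plaintiff's legal incapacity ran from March 4, 2014 to July 8, 2014, the deadline is extended by 126 days to July 28, 2014.
The other events in the timeline have no effect on the limitation period under the stated rules.

July 28, 2014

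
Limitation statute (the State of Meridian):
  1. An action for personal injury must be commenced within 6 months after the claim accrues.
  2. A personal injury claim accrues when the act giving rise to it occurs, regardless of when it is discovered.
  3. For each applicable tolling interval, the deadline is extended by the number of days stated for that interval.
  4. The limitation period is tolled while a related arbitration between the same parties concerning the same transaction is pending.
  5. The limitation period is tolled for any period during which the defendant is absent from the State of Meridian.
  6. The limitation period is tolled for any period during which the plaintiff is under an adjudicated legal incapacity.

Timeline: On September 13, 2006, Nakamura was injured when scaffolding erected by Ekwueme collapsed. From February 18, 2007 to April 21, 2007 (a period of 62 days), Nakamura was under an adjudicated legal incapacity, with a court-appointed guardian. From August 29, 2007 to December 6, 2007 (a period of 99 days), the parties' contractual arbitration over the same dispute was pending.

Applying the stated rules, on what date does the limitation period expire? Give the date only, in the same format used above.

May 14, 2007

The claim accrued on September 13, 2006, when the wrongful act occurred.
The untolled deadline — 6 months after September 13, 2006 — is March 13, 2007.
The period was tolled for 62 days by the plaintiff's legal incapacity (February 18, 2007 to April 21, 2007), pushing the deadline to May 14, 2007.
The pending related arbitration starting August 29, 2007 came too late — the period had run on May 14, 2007 — and so does not extend the deadline.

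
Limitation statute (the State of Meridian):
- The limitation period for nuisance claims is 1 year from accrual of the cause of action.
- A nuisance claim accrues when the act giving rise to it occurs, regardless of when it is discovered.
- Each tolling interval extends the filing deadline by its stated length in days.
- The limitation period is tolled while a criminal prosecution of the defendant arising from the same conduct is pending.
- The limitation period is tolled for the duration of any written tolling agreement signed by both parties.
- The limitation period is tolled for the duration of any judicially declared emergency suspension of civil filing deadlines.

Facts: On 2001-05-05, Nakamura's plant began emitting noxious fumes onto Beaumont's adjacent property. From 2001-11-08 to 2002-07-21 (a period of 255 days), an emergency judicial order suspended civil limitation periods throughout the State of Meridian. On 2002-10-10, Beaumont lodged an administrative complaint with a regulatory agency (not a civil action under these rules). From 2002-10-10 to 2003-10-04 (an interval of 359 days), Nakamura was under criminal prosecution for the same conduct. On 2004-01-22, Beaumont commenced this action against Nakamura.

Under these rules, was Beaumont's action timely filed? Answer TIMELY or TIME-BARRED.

The cause of action accrued on 2001-05-05, the date of the act.
1 year from 2001-05-05 is 2002-05-05.
The emergency suspension of filing deadlines from 2001-11-08 to 2002-07-21 tolled the period for 255 days, extending the deadline to 2003-01-15.
The pending criminal prosecution from 2002-10-10 to 2003-10-04 tolled the period for 359 days, extending the deadline to 2004-01-09.
Nothing else in the chronology tolls or restarts the period.
Beaumont filed on 2004-01-22, after the 2004-01-09 deadline, so the action is time-barred.

TIME-BARRED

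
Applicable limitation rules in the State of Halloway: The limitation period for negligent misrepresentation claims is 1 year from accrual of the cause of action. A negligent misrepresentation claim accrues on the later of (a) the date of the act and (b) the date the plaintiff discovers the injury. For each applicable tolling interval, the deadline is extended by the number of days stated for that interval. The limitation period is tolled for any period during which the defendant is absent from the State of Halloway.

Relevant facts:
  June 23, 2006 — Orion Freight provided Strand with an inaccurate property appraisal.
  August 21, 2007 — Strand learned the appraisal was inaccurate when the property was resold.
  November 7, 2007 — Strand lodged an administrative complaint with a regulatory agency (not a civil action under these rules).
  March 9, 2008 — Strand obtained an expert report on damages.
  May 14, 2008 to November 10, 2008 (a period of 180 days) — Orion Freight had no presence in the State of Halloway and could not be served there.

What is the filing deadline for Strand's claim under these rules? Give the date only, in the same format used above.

The claim accrued on August 21, 2007 — the later of the June 23, 2006 act and the August 21, 2007 discovery.
1 year from August 21, 2007 is August 21, 2008.
The period was tolled for 180 days by the defendant's absence from the jurisdiction (May 14, 2008 to November 10, 2008), pushing the deadline to February 17, 2009.
Nothing else in the chronology tolls or restarts the period.

February 17, 2009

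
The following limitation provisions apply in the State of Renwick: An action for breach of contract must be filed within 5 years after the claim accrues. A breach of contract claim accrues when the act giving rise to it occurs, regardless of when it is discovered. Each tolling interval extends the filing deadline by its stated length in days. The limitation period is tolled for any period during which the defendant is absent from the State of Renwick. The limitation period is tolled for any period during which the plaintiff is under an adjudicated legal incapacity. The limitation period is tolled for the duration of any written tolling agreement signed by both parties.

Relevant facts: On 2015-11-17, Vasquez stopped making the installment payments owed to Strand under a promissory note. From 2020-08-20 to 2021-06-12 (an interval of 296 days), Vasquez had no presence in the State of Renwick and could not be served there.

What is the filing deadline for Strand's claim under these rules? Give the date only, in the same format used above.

2021-09-09

The limitation period began to run on 2015-11-17.
The untolled deadline — 5 years after 2015-11-17 — is 2020-11-17.
Because the defendant's absence from the jurisdiction ran from 2020-08-20 to 2021-06-12, the deadline is extended by 296 days to 2021-09-09.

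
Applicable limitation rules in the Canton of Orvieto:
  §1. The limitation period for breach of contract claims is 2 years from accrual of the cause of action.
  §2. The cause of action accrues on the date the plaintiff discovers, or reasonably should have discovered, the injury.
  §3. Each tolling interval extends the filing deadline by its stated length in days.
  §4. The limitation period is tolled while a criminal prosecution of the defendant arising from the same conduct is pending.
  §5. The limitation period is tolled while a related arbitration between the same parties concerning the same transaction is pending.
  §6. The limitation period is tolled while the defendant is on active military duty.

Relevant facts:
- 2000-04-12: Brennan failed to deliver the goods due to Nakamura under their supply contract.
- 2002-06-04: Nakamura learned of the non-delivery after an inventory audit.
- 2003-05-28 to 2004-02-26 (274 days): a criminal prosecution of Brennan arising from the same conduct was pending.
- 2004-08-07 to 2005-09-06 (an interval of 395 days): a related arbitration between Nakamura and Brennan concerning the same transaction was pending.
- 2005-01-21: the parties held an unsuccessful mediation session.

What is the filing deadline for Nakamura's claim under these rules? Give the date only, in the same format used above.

Under the discovery rule, the claim accrued on 2002-06-04, when Nakamura discovered the injury — not on the 2000-04-12 date of the underlying act.
Adding the 2 years base period to 2002-06-04 gives a deadline of 2004-06-04, before any tolling.
The pending criminal prosecution from 2003-05-28 to 2004-02-26 tolled the period for 274 days, extending the deadline to 2005-03-05.
The period was tolled for 395 days by the pending related arbitration (2004-08-07 to 2005-09-06), pushing the deadline to 2006-04-04.
None of the other events listed affects the running of the period under the stated rules.

2006-04-04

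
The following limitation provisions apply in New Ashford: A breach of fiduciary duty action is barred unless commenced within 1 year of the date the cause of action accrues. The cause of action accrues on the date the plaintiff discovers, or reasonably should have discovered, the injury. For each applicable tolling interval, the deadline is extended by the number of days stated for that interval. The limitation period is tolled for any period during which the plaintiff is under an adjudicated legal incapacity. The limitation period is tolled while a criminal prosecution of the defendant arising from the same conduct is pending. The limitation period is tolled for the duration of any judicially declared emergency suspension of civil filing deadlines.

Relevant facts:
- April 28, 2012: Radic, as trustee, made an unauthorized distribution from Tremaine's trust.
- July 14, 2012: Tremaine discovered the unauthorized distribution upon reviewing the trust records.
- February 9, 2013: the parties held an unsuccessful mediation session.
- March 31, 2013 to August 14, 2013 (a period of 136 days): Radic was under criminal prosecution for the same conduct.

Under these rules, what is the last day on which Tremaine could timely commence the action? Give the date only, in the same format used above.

The claim did not accrue until Tremaine discovered the injury on July 14, 2012; the April 28, 2012 act date does not start the clock under the stated rule.
Adding the 1 year base period to July 14, 2012 gives a deadline of July 14, 2013, before any tolling.
The period was tolled for 136 days by the pending criminal prosecution (March 31, 2013 to August 14, 2013), pushing the deadline to November 27, 2013.
Nothing else in the chronology tolls or restarts the period.

November 27, 2013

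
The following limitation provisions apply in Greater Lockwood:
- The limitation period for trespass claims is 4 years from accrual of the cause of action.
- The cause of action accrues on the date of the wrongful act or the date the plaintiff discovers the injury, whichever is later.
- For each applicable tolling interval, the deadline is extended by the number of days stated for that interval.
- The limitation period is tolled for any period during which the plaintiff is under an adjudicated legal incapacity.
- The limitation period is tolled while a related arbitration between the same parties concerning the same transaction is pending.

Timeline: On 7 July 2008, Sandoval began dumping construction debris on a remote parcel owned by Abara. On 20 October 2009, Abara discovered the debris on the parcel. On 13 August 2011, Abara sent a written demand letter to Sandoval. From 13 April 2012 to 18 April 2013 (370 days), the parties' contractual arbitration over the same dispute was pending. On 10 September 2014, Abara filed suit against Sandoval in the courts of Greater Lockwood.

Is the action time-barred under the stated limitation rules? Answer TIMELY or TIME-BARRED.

Taking the later of the act (7 July 2008) and discovery (20 October 2009), the claim accrued on 20 October 2009.
Adding the 4 years base period to 20 October 2009 gives a deadline of 20 October 2013, before any tolling.
Because the pending related arbitration ran from 13 April 2012 to 18 April 2013, the deadline is extended by 370 days to 25 October 2014.
None of the other events listed affects the running of the period under the stated rules.
The 10 September 2014 filing precedes the 25 October 2014 deadline; the claim is timely.

TIMELY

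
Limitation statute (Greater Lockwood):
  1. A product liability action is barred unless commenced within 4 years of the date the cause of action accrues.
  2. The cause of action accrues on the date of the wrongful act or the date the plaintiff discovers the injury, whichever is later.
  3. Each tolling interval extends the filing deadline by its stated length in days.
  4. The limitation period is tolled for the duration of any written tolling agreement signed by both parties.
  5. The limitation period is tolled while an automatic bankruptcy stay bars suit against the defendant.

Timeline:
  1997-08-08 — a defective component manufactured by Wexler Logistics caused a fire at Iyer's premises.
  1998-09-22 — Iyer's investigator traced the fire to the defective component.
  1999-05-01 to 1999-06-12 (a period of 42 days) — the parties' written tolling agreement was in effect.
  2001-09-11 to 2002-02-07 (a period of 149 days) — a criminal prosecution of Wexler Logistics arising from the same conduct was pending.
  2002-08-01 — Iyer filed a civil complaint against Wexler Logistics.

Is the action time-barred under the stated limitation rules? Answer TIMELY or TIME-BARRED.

Taking the later of the act (1997-08-08) and discovery (1998-09-22), the claim accrued on 1998-09-22.
4 years from 1998-09-22 is 2002-09-22.
The written tolling agreement from 1999-05-01 to 1999-06-12 tolled the period for 42 days, extending the deadline to 2002-11-03.
The pending criminal prosecution from 2001-09-11 to 2002-02-07 does not toll the period, because no stated rule makes a criminal prosecution a tolling event.
The 2002-08-01 filing precedes the 2002-11-03 deadline; the claim is timely.

TIMELY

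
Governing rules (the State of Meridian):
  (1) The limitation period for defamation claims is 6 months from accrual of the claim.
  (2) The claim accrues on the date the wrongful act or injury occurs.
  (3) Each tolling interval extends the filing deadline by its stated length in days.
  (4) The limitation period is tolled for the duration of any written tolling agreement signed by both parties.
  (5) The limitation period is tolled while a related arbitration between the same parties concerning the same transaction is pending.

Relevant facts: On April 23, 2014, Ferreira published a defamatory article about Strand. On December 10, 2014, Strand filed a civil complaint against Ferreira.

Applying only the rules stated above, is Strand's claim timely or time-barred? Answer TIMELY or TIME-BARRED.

The limitation period began to run on April 23, 2014.
Adding the 6 months base period to April 23, 2014 gives a deadline of October 23, 2014, before any tolling.
Filing on December 10, 2014 missed the October 23, 2014 deadline — the action is time-barred.

TIME-BARRED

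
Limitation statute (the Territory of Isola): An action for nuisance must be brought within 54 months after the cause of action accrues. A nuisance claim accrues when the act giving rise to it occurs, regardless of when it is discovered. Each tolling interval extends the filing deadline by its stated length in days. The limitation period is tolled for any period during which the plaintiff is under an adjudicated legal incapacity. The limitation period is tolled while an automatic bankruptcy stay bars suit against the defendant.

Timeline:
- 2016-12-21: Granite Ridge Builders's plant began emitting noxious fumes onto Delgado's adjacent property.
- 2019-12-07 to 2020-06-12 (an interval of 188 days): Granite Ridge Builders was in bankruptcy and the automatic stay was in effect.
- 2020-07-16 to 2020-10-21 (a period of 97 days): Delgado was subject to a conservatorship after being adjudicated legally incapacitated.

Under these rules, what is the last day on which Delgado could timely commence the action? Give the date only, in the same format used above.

The limitation period began to run on 2016-12-21.
54 months from 2016-12-21 is 2021-06-21.
Because the automatic bankruptcy stay ran from 2019-12-07 to 2020-06-12, the deadline is extended by 188 days to 2021-12-26.
The period was tolled for 97 days by the plaintiff's legal incapacity (2020-07-16 to 2020-10-21), pushing the deadline to 2022-04-02.

2022-04-02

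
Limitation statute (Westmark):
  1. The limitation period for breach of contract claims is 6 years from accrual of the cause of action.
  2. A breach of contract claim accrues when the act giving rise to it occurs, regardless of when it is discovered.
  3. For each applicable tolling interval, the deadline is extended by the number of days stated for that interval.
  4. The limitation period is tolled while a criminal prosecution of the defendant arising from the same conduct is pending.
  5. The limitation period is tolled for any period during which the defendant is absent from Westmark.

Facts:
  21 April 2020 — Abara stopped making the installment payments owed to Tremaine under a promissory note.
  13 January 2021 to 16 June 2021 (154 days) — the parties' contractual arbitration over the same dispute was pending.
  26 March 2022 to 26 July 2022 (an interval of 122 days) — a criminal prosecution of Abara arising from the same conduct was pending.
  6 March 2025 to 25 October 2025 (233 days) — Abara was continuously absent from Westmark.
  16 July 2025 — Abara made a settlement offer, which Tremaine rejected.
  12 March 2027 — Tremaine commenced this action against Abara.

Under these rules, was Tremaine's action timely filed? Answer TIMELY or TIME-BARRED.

TIMELY

The claim accrued on 21 April 2020, when the wrongful act occurred.
The untolled deadline — 6 years after 21 April 2020 — is 21 April 2026.
The period was tolled for 122 days by the pending criminal prosecution (26 March 2022 to 26 July 2022), pushing the deadline to 21 August 2026.
The defendant's absence from the jurisdiction from 6 March 2025 to 25 October 2025 tolled the period for 233 days, extending the deadline to 11 April 2027.
No stated provision tolls the period for a pending arbitration, so the interval from 13 January 2021 to 16 June 2021 has no effect on the deadline.
None of the other events listed affects the running of the period under the stated rules.
Tremaine filed on 12 March 2027, before the 11 April 2027 deadline, so the action is timely.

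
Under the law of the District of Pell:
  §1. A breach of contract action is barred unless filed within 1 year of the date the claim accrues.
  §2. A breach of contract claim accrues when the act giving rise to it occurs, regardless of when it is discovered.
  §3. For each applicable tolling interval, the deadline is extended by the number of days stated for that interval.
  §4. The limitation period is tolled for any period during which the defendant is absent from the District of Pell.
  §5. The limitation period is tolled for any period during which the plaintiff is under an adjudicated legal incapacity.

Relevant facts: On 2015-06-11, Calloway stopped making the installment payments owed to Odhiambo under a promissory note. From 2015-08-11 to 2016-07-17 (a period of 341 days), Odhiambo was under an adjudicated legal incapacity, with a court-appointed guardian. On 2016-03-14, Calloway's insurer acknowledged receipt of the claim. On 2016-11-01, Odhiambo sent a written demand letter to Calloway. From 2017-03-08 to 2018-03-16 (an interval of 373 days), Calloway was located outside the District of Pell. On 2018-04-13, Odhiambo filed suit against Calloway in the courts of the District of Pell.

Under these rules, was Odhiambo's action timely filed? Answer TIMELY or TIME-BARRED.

TIMELY

The claim accrued on 2015-06-11, the date of the act.
The untolled deadline — 1 year after 2015-06-11 — is 2016-06-11.
Because the plaintiff's legal incapacity ran from 2015-08-11 to 2016-07-17, the deadline is extended by 341 days to 2017-05-18.
Because the defendant's absence from the jurisdiction ran from 2017-03-08 to 2018-03-16, the deadline is extended by 373 days to 2018-05-26.
None of the other events listed affects the running of the period under the stated rules.
Filing on 2018-04-13 beat the 2018-05-26 deadline — the action is timely.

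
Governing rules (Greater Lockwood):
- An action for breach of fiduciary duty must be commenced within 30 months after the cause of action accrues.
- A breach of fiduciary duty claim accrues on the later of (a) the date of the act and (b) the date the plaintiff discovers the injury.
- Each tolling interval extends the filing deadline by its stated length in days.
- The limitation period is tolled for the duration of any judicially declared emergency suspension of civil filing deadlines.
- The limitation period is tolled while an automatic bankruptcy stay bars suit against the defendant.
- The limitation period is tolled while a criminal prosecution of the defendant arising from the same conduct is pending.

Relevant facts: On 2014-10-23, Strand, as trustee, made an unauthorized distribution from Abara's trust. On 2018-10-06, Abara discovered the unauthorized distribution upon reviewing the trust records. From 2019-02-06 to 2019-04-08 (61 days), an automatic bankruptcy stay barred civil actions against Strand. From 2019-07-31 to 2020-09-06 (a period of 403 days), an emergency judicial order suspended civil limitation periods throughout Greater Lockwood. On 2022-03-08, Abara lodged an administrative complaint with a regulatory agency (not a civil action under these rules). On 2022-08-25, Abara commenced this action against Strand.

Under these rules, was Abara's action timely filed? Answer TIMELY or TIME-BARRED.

The claim accrued on 2018-10-06 — the later of the 2014-10-23 act and the 2018-10-06 discovery.
The untolled deadline — 30 months after 2018-10-06 — is 2021-04-06.
Because the automatic bankruptcy stay ran from 2019-02-06 to 2019-04-08, the deadline is extended by 61 days to 2021-06-06.
The emergency suspension of filing deadlines from 2019-07-31 to 2020-09-06 tolled the period for 403 days, extending the deadline to 2022-07-14.
The other events in the timeline have no effect on the limitation period under the stated rules.
Filing on 2022-08-25 missed the 2022-07-14 deadline — the action is time-barred.

TIME-BARRED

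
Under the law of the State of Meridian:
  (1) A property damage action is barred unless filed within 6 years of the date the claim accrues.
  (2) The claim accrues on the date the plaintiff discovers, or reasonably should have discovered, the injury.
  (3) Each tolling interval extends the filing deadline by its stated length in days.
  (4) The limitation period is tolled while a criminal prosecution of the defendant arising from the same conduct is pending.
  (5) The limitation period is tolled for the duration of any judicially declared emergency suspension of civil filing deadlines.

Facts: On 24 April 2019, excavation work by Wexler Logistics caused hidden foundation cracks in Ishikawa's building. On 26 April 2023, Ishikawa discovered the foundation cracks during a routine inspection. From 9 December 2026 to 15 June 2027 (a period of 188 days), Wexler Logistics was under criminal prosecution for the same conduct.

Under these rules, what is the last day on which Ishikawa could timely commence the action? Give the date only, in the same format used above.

31 October 2029

Under the discovery rule, the claim accrued on 26 April 2023, when Ishikawa discovered the injury — not on the 24 April 2019 date of the underlying act.
Adding the 6 years base period to 26 April 2023 gives a deadline of 26 April 2029, before any tolling.
Because the pending criminal prosecution ran from 9 December 2026 to 15 June 2027, the deadline is extended by 188 days to 31 October 2029.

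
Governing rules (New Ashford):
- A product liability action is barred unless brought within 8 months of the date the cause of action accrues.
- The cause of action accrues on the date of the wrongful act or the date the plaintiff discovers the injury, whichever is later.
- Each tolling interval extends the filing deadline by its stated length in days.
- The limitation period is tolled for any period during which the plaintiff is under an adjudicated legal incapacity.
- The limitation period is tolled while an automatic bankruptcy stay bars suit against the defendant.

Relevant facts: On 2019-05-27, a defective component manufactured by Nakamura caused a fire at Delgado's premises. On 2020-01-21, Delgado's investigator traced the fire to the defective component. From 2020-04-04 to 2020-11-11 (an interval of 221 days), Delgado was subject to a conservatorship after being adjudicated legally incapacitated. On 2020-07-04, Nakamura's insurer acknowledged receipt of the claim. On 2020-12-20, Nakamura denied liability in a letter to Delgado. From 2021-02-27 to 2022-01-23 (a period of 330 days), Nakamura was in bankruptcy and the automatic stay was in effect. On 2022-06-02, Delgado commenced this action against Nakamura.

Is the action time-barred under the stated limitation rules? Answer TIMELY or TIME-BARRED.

Taking the later of the act (2019-05-27) and discovery (2020-01-21), the claim accrued on 2020-01-21.
The untolled deadline — 8 months after 2020-01-21 — is 2020-09-21.
Because the plaintiff's legal incapacity ran from 2020-04-04 to 2020-11-11, the deadline is extended by 221 days to 2021-04-30.
The automatic bankruptcy stay from 2021-02-27 to 2022-01-23 tolled the period for 330 days, extending the deadline to 2022-03-26.
Nothing else in the chronology tolls or restarts the period.
Filing on 2022-06-02 missed the 2022-03-26 deadline — the action is time-barred.

TIME-BARRED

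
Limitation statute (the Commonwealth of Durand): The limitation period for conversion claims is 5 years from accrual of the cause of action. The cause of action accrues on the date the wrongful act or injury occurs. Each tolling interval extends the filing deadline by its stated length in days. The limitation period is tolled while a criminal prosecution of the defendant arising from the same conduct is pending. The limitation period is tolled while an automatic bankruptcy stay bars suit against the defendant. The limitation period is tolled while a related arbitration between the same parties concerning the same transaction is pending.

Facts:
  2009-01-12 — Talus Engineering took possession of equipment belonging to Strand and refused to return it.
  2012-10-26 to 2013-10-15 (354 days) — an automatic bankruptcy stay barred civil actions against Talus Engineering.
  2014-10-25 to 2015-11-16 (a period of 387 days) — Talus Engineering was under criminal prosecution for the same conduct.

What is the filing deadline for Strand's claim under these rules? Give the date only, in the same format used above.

The claim accrued on 2009-01-12, when the wrongful act occurred.
5 years from 2009-01-12 is 2014-01-12.
The automatic bankruptcy stay from 2012-10-26 to 2013-10-15 tolled the period for 354 days, extending the deadline to 2015-01-01.
The pending criminal prosecution from 2014-10-25 to 2015-11-16 tolled the period for 387 days, extending the deadline to 2016-01-23.

2016-01-23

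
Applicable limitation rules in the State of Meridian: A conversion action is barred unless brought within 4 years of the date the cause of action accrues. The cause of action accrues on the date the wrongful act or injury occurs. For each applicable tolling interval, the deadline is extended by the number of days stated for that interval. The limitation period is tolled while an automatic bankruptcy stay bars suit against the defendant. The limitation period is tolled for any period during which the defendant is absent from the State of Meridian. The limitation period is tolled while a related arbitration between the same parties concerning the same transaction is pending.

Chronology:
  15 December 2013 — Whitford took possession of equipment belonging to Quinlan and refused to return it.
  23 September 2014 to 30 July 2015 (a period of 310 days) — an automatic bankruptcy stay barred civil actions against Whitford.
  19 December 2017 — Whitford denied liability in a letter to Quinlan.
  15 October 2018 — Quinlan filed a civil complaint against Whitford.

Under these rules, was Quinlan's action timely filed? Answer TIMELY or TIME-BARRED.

TIMELY

The cause of action accrued on 15 December 2013, the date of the act.
The untolled deadline — 4 years after 15 December 2013 — is 15 December 2017.
Because the automatic bankruptcy stay ran from 23 September 2014 to 30 July 2015, the deadline is extended by 310 days to 21 October 2018.
Nothing else in the chronology tolls or restarts the period.
Quinlan filed on 15 October 2018, before the 21 October 2018 deadline, so the action is timely.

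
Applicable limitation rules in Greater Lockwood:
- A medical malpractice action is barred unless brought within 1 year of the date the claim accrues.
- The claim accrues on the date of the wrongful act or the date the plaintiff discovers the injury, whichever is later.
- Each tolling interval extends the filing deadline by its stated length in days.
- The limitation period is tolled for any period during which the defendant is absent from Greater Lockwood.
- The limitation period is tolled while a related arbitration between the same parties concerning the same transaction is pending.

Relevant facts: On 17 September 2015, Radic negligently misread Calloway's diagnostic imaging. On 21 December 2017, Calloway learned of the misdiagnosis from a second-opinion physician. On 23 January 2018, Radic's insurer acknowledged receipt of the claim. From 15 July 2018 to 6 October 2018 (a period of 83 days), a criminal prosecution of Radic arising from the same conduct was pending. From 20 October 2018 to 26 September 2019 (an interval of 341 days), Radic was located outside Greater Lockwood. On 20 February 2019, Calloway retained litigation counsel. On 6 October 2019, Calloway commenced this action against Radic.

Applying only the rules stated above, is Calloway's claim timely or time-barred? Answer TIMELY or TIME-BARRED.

TIMELY

Because discovery on 21 December 2017 post-dates the 17 September 2015 act, accrual under the later-of rule falls on 21 December 2017.
Adding the 1 year base period to 21 December 2017 gives a deadline of 21 December 2018, before any tolling.
The period was tolled for 341 days by the defendant's absence from the jurisdiction (20 October 2018 to 26 September 2019), pushing the deadline to 27 November 2019.
No stated provision tolls the period for a criminal prosecution, so the interval from 15 July 2018 to 6 October 2018 has no effect on the deadline.
The other events in the timeline have no effect on the limitation period under the stated rules.
Filing on 6 October 2019 beat the 27 November 2019 deadline — the action is timely.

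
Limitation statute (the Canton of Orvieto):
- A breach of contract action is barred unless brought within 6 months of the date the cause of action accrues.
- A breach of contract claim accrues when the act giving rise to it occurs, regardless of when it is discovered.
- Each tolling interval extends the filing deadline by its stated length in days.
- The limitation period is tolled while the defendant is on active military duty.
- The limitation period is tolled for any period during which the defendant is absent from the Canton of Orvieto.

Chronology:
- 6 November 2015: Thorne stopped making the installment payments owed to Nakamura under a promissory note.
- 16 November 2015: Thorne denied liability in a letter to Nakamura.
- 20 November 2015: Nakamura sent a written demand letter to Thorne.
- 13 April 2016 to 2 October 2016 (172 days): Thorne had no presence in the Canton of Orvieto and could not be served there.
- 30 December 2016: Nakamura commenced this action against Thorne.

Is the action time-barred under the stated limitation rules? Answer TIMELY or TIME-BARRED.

TIME-BARRED

The cause of action accrued on 6 November 2015, the date of the act.
The untolled deadline — 6 months after 6 November 2015 — is 6 May 2016.
The period was tolled for 172 days by the defendant's absence from the jurisdiction (13 April 2016 to 2 October 2016), pushing the deadline to 25 October 2016.
The other events in the timeline have no effect on the limitation period under the stated rules.
Filing on 30 December 2016 missed the 25 October 2016 deadline — the action is time-barred.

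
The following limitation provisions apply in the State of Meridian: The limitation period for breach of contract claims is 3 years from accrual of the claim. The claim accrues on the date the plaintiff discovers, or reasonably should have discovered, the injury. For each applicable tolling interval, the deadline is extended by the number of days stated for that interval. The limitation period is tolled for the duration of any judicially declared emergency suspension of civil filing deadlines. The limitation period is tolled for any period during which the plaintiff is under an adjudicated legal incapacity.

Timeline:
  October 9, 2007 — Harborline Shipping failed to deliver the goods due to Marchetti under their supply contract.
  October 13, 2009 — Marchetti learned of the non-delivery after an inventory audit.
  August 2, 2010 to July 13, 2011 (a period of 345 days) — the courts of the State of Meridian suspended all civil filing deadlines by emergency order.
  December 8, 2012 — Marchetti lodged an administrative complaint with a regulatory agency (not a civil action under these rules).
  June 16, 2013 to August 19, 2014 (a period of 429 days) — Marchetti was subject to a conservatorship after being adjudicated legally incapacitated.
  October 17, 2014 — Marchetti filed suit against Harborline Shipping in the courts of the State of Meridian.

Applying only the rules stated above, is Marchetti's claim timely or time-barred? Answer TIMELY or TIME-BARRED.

The claim did not accrue until Marchetti discovered the injury on October 13, 2009; the October 9, 2007 act date does not start the clock under the stated rule.
3 years from October 13, 2009 is October 13, 2012.
Because the emergency suspension of filing deadlines ran from August 2, 2010 to July 13, 2011, the deadline is extended by 345 days to September 23, 2013.
The plaintiff's legal incapacity from June 16, 2013 to August 19, 2014 tolled the period for 429 days, extending the deadline to November 26, 2014.
None of the other events listed affects the running of the period under the stated rules.
The October 17, 2014 filing precedes the November 26, 2014 deadline; the claim is timely.

TIMELY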